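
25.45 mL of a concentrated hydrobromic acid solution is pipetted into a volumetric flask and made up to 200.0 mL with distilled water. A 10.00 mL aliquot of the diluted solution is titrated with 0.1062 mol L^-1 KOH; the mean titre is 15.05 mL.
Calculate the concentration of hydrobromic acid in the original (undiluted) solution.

HBr + KOH → KBr + H2O
n(KOH) = 0.01505 × 0.1062 = 1.598 × 10^-3 mol
n(HBr) in the aliquot = 1.598 × 10^-3 mol (1:1 ratio)
[HBr]_dilute = 1.598 × 10^-3 / 0.01000 = 0.1598 mol/L
Dilution factor = 200.0 / 25.45 = 7.859
[HBr]_stock = 0.1598 × 7.859 = 1.256 mol/L

1.256 mol/L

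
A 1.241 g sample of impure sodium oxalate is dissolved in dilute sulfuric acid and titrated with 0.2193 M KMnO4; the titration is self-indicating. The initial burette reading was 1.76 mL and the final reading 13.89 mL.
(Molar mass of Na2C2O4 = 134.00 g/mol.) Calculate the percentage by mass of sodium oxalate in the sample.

71.81 %

2 MnO4^- + 5 C2O4^2- + 16 H^+ → 2 Mn^2+ + 10 CO2 + 8 H2O
n(KMnO4) = 0.01213 L × 0.2193 mol/L = 2.660 × 10^-3 mol
From the 5:2 ratio, n(Na2C2O4) = 5/2 × 2.660 × 10^-3 = 6.650 × 10^-3 mol
mass of Na2C2O4 = 6.650 × 10^-3 × 134.00 g/mol = 0.8911 g
% Na2C2O4 = 0.8911 / 1.241 × 100 = 71.81 %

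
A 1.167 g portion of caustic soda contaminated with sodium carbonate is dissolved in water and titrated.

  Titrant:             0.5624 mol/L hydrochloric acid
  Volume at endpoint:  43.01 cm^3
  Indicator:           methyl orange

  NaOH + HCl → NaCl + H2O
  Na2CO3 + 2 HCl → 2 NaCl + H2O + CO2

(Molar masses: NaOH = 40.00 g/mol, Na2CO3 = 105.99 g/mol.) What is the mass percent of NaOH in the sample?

n(HCl) = 0.04301 × 0.5624 = 0.02419 mol
Let x = n(NaOH), y = n(Na2CO3).
Titrant: 1x + 2y = 0.02419;  mass: 40.00x + 105.99y = 1.167
Solving, x = 8.841 × 10^-3 mol, y = 7.674 × 10^-3 mol
mass of NaOH = 8.841 × 10^-3 × 40.00 = 0.3536 g
% NaOH = 0.3536 / 1.167 × 100 = 30.30 %

30.30 %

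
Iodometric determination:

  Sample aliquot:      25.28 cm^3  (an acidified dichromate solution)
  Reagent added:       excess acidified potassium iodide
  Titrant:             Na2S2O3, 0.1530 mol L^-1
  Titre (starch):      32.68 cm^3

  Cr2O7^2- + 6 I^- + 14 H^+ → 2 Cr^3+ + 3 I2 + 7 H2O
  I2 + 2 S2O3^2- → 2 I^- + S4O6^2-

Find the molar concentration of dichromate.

0.03296 mol/L

n(S2O3^2-) = 0.03268 × 0.1530 = 5.000 × 10^-3 mol
n(I2) = n(S2O3^2-)/2 = 2.500 × 10^-3 mol
From the 1:3 ratio, n(Cr2O7^2-) in the aliquot = 1/3 × 2.500 × 10^-3 = 8.333 × 10^-4 mol
[Cr2O7^2-] = 8.333 × 10^-4 / 0.02528 = 0.03296 mol/L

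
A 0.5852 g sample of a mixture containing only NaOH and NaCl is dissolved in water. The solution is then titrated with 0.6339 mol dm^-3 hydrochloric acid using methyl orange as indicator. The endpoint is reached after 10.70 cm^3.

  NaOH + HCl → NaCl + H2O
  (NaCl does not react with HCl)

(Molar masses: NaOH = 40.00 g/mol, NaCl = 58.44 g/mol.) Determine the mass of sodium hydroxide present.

n(HCl) = 0.01070 × 0.6339 = 6.783 × 10^-3 mol
Let x = n(NaOH), y = n(NaCl).
Titrant: 1x = 6.783 × 10^-3;  mass: 40.00x + 58.44y = 0.5852
Solving, x = 6.783 × 10^-3 mol, y = 5.371 × 10^-3 mol
mass of NaOH = 6.783 × 10^-3 × 40.00 = 0.2713 g

0.2713 g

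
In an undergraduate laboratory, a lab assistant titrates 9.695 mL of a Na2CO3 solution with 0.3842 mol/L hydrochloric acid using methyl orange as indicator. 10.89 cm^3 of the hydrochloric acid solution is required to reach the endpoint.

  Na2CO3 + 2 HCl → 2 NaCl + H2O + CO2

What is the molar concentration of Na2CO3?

0.2158 mol/L

n(HCl) = 0.01089 L × 0.3842 mol/L = 4.184 × 10^-3 mol
From the 1:2 mole ratio, n(Na2CO3) = 1/2 × 4.184 × 10^-3 = 2.092 × 10^-3 mol
[Na2CO3] = 2.092 × 10^-3 mol / 0.009695 L = 0.2158 mol/L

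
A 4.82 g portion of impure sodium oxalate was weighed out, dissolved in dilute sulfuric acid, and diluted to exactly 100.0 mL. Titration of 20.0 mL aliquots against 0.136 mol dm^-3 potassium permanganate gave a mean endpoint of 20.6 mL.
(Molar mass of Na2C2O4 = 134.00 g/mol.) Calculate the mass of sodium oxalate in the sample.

4.69 g

2 MnO4^- + 5 C2O4^2- + 16 H^+ → 2 Mn^2+ + 10 CO2 + 8 H2O
n(KMnO4) per titration = 0.0206 × 0.136 = 2.80 × 10^-3 mol
From the 5:2 ratio, n(Na2C2O4) in each aliquot = 5/2 × 2.80 × 10^-3 = 7.00 × 10^-3 mol
n(Na2C2O4) in the whole flask = 7.00 × 10^-3 × 100.0/20.0 = 0.0350 mol
mass of Na2C2O4 = 0.0350 × 134.00 = 4.69 g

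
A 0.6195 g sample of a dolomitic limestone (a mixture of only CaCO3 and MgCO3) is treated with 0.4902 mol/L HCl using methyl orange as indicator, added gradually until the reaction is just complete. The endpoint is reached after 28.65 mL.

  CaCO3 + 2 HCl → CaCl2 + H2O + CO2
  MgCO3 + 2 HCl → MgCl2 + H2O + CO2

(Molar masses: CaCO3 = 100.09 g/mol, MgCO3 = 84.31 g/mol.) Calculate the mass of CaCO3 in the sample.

0.1742 g

n(HCl) = 0.02865 × 0.4902 = 0.01404 mol
Let x = n(CaCO3), y = n(MgCO3).
Titrant: 2x + 2y = 0.01404;  mass: 100.09x + 84.31y = 0.6195
Solving, x = 1.741 × 10^-3 mol, y = 5.282 × 10^-3 mol
mass of CaCO3 = 1.741 × 10^-3 × 100.09 = 0.1742 g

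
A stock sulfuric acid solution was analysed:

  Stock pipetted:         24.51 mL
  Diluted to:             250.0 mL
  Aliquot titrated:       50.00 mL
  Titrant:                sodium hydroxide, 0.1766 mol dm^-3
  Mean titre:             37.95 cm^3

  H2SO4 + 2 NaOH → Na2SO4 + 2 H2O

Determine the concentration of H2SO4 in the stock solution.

n(NaOH) = 0.03795 × 0.1766 = 6.702 × 10^-3 mol
From the 1:2 ratio, n(H2SO4) in the aliquot = 1/2 × 6.702 × 10^-3 = 3.351 × 10^-3 mol
[H2SO4]_dilute = 3.351 × 10^-3 / 0.05000 = 0.06702 mol/L
Dilution factor = 250.0 / 24.51 = 10.20
[H2SO4]_stock = 0.06702 × 10.20 = 0.6836 mol/L

0.6836 mol/L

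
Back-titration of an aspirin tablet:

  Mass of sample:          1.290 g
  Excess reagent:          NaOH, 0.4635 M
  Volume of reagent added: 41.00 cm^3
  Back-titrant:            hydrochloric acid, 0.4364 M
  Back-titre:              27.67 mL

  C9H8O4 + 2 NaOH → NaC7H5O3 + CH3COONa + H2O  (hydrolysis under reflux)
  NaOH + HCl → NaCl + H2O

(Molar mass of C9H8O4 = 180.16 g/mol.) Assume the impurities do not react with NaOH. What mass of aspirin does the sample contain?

n(NaOH) added = 0.04100 × 0.4635 = 0.01900 mol
n(HCl) used in back-titration = 0.02767 × 0.4364 = 0.01208 mol
n(NaOH) left over = 0.01208 mol (1:1 ratio)
n(NaOH) consumed by analyte = 0.01900 − 0.01208 = 6.928 × 10^-3 mol
From the 1:2 ratio, n(C9H8O4) = 1/2 × 6.928 × 10^-3 = 3.464 × 10^-3 mol
mass of C9H8O4 = 3.464 × 10^-3 × 180.16 = 0.6241 g

0.6241 g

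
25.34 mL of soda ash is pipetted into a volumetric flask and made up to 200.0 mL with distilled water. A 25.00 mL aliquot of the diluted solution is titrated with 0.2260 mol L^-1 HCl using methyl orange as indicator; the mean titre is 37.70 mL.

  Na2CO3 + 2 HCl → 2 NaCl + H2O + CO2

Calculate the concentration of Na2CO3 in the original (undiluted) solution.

1.345 mol/L

n(HCl) = 0.03770 × 0.2260 = 8.520 × 10^-3 mol
From the 1:2 ratio, n(Na2CO3) in the aliquot = 1/2 × 8.520 × 10^-3 = 4.260 × 10^-3 mol
[Na2CO3]_dilute = 4.260 × 10^-3 / 0.02500 = 0.1704 mol/L
Dilution factor = 200.0 / 25.34 = 7.893
[Na2CO3]_stock = 0.1704 × 7.893 = 1.345 mol/L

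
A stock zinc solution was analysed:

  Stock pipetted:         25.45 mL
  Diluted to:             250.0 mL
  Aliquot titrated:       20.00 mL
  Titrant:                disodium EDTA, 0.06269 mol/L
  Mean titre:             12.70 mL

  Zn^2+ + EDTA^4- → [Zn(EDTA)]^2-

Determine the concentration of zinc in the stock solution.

0.3910 mol/L

n(EDTA) = 0.01270 × 0.06269 = 7.962 × 10^-4 mol
n(Zn2+) in the aliquot = 7.962 × 10^-4 mol (1:1 ratio)
[Zn2+]_dilute = 7.962 × 10^-4 / 0.02000 = 0.03981 mol/L
Dilution factor = 250.0 / 25.45 = 9.823
[Zn2+]_stock = 0.03981 × 9.823 = 0.3910 mol/L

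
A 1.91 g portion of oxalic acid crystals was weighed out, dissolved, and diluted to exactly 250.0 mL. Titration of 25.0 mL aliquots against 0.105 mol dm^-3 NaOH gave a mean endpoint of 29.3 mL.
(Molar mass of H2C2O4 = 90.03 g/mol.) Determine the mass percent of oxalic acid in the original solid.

H2C2O4 + 2 NaOH → Na2C2O4 + 2 H2O
n(NaOH) per titration = 0.0293 × 0.105 = 3.08 × 10^-3 mol
From the 1:2 ratio, n(H2C2O4) in each aliquot = 1/2 × 3.08 × 10^-3 = 1.54 × 10^-3 mol
n(H2C2O4) in the whole flask = 1.54 × 10^-3 × 250.0/25.0 = 0.0154 mol
mass of H2C2O4 = 0.0154 × 90.03 = 1.38 g
% H2C2O4 = 1.38 / 1.91 × 100 = 72.5 %

72.5 %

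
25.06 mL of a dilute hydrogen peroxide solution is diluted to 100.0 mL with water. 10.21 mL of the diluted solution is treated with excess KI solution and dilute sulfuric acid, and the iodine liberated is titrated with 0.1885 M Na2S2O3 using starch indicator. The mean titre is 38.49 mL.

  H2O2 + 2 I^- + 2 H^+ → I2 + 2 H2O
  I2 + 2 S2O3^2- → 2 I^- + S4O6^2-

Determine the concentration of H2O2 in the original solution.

n(S2O3^2-) = 0.03849 × 0.1885 = 7.255 × 10^-3 mol
n(I2) = n(S2O3^2-)/2 = 3.628 × 10^-3 mol
n(H2O2) in the aliquot = 3.628 × 10^-3 mol (1:1 ratio)
[H2O2]_dilute = 3.628 × 10^-3 / 0.01021 = 0.3553 mol/L
[H2O2]_original = 0.3553 × 100.0/25.06 = 1.418 mol/L

1.418 M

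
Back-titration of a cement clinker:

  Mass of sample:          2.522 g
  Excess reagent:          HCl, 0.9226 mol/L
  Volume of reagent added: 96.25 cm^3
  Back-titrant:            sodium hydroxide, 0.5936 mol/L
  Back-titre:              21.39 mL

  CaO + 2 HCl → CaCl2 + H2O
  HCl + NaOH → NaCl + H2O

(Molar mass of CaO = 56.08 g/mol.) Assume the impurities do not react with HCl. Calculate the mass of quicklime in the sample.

2.134 g

n(HCl) added = 0.09625 × 0.9226 = 0.08880 mol
n(NaOH) used in back-titration = 0.02139 × 0.5936 = 0.01270 mol
n(HCl) left over = 0.01270 mol (1:1 ratio)
n(HCl) consumed by analyte = 0.08880 − 0.01270 = 0.07610 mol
From the 1:2 ratio, n(CaO) = 1/2 × 0.07610 = 0.03805 mol
mass of CaO = 0.03805 × 56.08 = 2.134 g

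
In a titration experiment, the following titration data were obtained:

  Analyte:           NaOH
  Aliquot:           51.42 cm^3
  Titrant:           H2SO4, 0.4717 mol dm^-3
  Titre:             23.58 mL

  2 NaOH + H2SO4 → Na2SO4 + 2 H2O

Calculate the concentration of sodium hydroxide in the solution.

0.4326 mol/L

n(H2SO4) = 0.02358 L × 0.4717 mol/L = 0.01112 mol
From the 2:1 mole ratio, n(NaOH) = 2/1 × 0.01112 = 0.02225 mol
[NaOH] = 0.02225 mol / 0.05142 L = 0.4326 mol/L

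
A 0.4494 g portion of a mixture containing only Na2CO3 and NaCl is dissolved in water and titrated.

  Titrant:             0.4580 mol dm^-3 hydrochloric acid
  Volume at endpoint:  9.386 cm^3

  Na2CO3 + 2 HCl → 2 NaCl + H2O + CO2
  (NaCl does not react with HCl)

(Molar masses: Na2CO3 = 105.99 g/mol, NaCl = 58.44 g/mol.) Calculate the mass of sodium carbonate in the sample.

0.2278 g

n(HCl) = 0.009386 × 0.4580 = 4.299 × 10^-3 mol
Let x = n(Na2CO3), y = n(NaCl).
Titrant: 2x = 4.299 × 10^-3;  mass: 105.99x + 58.44y = 0.4494
Solving, x = 2.149 × 10^-3 mol, y = 3.792 × 10^-3 mol
mass of Na2CO3 = 2.149 × 10^-3 × 105.99 = 0.2278 g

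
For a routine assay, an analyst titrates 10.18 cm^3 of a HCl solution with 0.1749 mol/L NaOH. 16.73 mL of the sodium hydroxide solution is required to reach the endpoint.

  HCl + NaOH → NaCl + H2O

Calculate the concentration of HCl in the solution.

n(NaOH) = 0.01673 L × 0.1749 mol/L = 2.926 × 10^-3 mol
n(HCl) = 2.926 × 10^-3 mol (1:1 mole ratio)
[HCl] = 2.926 × 10^-3 mol / 0.01018 L = 0.2874 mol/L

0.2874 mol/L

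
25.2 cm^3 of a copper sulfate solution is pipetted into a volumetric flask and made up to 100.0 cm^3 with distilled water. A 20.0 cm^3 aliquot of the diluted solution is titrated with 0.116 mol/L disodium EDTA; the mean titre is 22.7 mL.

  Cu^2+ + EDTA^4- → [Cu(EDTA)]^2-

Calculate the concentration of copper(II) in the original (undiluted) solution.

0.522 mol/L

n(EDTA) = 0.0227 × 0.116 = 2.63 × 10^-3 mol
n(Cu2+) in the aliquot = 2.63 × 10^-3 mol (1:1 ratio)
[Cu2+]_dilute = 2.63 × 10^-3 / 0.0200 = 0.132 mol/L
Dilution factor = 100.0 / 25.2 = 3.968
[Cu2+]_stock = 0.132 × 3.968 = 0.522 mol/L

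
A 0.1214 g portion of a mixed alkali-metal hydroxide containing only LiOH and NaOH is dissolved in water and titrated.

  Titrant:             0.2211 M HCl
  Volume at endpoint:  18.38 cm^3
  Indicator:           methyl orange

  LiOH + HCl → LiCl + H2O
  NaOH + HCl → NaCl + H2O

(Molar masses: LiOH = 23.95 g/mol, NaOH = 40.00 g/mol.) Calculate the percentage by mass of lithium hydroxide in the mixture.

n(HCl) = 0.01838 × 0.2211 = 4.064 × 10^-3 mol
Let x = n(LiOH), y = n(NaOH).
Titrant: 1x + 1y = 4.064 × 10^-3;  mass: 23.95x + 40.00y = 0.1214
Solving, x = 2.564 × 10^-3 mol, y = 1.500 × 10^-3 mol
mass of LiOH = 2.564 × 10^-3 × 23.95 = 0.06141 g
% LiOH = 0.06141 / 0.1214 × 100 = 50.58 %

50.58 %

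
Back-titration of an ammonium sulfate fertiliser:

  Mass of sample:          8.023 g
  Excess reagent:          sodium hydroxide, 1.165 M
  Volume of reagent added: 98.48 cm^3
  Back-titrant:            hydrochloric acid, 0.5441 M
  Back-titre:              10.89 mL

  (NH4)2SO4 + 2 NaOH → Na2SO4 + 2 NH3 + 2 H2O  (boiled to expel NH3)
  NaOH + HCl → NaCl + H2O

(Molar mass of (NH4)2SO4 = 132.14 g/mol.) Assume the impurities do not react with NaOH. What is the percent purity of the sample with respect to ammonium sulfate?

n(NaOH) added = 0.09848 × 1.165 = 0.1147 mol
n(HCl) used in back-titration = 0.01089 × 0.5441 = 5.925 × 10^-3 mol
n(NaOH) left over = 5.925 × 10^-3 mol (1:1 ratio)
n(NaOH) consumed by analyte = 0.1147 − 5.925 × 10^-3 = 0.1088 mol
From the 1:2 ratio, n((NH4)2SO4) = 1/2 × 0.1088 = 0.05440 mol
mass of (NH4)2SO4 = 0.05440 × 132.14 = 7.189 g
% (NH4)2SO4 = 7.189 / 8.023 × 100 = 89.60 %

89.60 %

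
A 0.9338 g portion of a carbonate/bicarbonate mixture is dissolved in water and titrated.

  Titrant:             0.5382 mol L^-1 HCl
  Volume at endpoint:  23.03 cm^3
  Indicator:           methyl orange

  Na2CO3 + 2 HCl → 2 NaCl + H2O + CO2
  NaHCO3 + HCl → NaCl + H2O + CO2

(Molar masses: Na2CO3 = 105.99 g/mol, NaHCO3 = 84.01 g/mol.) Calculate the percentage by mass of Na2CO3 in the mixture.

19.67 %

n(HCl) = 0.02303 × 0.5382 = 0.01239 mol
Let x = n(Na2CO3), y = n(NaHCO3).
Titrant: 2x + 1y = 0.01239;  mass: 105.99x + 84.01y = 0.9338
Solving, x = 1.733 × 10^-3 mol, y = 8.929 × 10^-3 mol
mass of Na2CO3 = 1.733 × 10^-3 × 105.99 = 0.1837 g
% Na2CO3 = 0.1837 / 0.9338 × 100 = 19.67 %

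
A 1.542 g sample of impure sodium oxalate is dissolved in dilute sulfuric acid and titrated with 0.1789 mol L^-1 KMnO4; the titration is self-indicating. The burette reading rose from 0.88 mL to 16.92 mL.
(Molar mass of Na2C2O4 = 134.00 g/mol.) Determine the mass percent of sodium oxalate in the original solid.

62.34 %

2 MnO4^- + 5 C2O4^2- + 16 H^+ → 2 Mn^2+ + 10 CO2 + 8 H2O
n(KMnO4) = 0.01604 L × 0.1789 mol/L = 2.870 × 10^-3 mol
From the 5:2 ratio, n(Na2C2O4) = 5/2 × 2.870 × 10^-3 = 7.174 × 10^-3 mol
mass of Na2C2O4 = 7.174 × 10^-3 × 134.00 g/mol = 0.9613 g
% Na2C2O4 = 0.9613 / 1.542 × 100 = 62.34 %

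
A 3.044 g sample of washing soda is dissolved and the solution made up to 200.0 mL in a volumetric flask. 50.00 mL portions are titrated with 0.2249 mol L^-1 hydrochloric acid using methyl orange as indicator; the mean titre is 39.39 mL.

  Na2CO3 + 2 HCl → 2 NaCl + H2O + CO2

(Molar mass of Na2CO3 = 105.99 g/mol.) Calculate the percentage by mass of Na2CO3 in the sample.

n(HCl) per titration = 0.03939 × 0.2249 = 8.859 × 10^-3 mol
From the 1:2 ratio, n(Na2CO3) in each aliquot = 1/2 × 8.859 × 10^-3 = 4.429 × 10^-3 mol
n(Na2CO3) in the whole flask = 4.429 × 10^-3 × 200.0/50.00 = 0.01772 mol
mass of Na2CO3 = 0.01772 × 105.99 = 1.878 g
% Na2CO3 = 1.878 / 3.044 × 100 = 61.69 %

61.69 %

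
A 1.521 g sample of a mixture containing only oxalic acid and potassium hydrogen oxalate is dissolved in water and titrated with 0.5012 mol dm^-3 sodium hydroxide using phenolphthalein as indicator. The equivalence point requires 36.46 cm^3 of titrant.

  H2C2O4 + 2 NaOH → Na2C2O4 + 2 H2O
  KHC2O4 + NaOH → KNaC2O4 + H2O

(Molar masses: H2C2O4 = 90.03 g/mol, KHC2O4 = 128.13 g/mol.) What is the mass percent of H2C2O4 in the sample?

29.21 %

n(NaOH) = 0.03646 × 0.5012 = 0.01827 mol
Let x = n(H2C2O4), y = n(KHC2O4).
Titrant: 2x + 1y = 0.01827;  mass: 90.03x + 128.13y = 1.521
Solving, x = 4.935 × 10^-3 mol, y = 8.403 × 10^-3 mol
mass of H2C2O4 = 4.935 × 10^-3 × 90.03 = 0.4443 g
% H2C2O4 = 0.4443 / 1.521 × 100 = 29.21 %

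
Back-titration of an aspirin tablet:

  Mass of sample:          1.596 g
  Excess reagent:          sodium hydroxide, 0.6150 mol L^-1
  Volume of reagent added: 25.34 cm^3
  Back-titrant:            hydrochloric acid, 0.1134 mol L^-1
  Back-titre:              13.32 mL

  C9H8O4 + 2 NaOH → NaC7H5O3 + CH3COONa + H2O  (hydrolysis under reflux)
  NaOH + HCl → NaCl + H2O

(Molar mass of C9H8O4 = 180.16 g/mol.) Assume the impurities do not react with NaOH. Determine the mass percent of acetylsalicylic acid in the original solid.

79.43 %

n(NaOH) added = 0.02534 × 0.6150 = 0.01558 mol
n(HCl) used in back-titration = 0.01332 × 0.1134 = 1.510 × 10^-3 mol
n(NaOH) left over = 1.510 × 10^-3 mol (1:1 ratio)
n(NaOH) consumed by analyte = 0.01558 − 1.510 × 10^-3 = 0.01407 mol
From the 1:2 ratio, n(C9H8O4) = 1/2 × 0.01407 = 7.037 × 10^-3 mol
mass of C9H8O4 = 7.037 × 10^-3 × 180.16 = 1.268 g
% C9H8O4 = 1.268 / 1.596 × 100 = 79.43 %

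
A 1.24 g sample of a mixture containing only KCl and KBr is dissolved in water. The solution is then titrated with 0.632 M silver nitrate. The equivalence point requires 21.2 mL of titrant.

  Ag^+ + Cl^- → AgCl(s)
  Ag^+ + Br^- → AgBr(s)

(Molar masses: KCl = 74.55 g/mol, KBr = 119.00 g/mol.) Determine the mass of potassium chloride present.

0.594 g

n(AgNO3) = 0.0212 × 0.632 = 0.0134 mol
Let x = n(KCl), y = n(KBr).
Titrant: 1x + 1y = 0.0134;  mass: 74.55x + 119.00y = 1.24
Solving, x = 7.97 × 10^-3 mol, y = 5.43 × 10^-3 mol
mass of KCl = 7.97 × 10^-3 × 74.55 = 0.594 g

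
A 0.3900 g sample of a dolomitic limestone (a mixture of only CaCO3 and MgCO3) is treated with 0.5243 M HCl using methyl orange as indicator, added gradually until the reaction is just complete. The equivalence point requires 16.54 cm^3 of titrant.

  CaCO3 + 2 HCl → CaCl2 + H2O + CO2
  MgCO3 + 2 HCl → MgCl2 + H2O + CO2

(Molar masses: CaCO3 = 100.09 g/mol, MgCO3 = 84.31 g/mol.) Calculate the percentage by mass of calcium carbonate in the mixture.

39.74 %

n(HCl) = 0.01654 × 0.5243 = 8.672 × 10^-3 mol
Let x = n(CaCO3), y = n(MgCO3).
Titrant: 2x + 2y = 8.672 × 10^-3;  mass: 100.09x + 84.31y = 0.3900
Solving, x = 1.548 × 10^-3 mol, y = 2.787 × 10^-3 mol
mass of CaCO3 = 1.548 × 10^-3 × 100.09 = 0.1550 g
% CaCO3 = 0.1550 / 0.3900 × 100 = 39.74 %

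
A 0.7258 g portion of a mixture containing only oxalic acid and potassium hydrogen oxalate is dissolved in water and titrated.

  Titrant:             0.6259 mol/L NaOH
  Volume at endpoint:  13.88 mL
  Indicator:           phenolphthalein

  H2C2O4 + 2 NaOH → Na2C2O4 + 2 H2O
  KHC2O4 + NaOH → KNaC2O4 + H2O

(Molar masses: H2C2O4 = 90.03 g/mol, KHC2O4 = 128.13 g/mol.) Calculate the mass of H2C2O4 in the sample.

0.2098 g

n(NaOH) = 0.01388 × 0.6259 = 8.687 × 10^-3 mol
Let x = n(H2C2O4), y = n(KHC2O4).
Titrant: 2x + 1y = 8.687 × 10^-3;  mass: 90.03x + 128.13y = 0.7258
Solving, x = 2.330 × 10^-3 mol, y = 4.027 × 10^-3 mol
mass of H2C2O4 = 2.330 × 10^-3 × 90.03 = 0.2098 g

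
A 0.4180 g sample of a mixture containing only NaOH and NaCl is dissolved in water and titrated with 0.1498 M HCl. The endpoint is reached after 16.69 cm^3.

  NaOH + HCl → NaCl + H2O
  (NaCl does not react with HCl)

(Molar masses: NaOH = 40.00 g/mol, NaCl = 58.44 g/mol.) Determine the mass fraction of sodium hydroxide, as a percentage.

n(HCl) = 0.01669 × 0.1498 = 2.500 × 10^-3 mol
Let x = n(NaOH), y = n(NaCl).
Titrant: 1x = 2.500 × 10^-3;  mass: 40.00x + 58.44y = 0.4180
Solving, x = 2.500 × 10^-3 mol, y = 5.441 × 10^-3 mol
mass of NaOH = 2.500 × 10^-3 × 40.00 = 0.1000 g
% NaOH = 0.1000 / 0.4180 × 100 = 23.92 %

23.92 %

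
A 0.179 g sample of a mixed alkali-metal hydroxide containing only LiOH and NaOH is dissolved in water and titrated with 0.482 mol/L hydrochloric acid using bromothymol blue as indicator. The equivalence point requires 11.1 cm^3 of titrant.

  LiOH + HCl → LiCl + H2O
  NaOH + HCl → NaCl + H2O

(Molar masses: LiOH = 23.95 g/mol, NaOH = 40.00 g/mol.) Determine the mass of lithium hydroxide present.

n(HCl) = 0.0111 × 0.482 = 5.35 × 10^-3 mol
Let x = n(LiOH), y = n(NaOH).
Titrant: 1x + 1y = 5.35 × 10^-3;  mass: 23.95x + 40.00y = 0.179
Solving, x = 2.18 × 10^-3 mol, y = 3.17 × 10^-3 mol
mass of LiOH = 2.18 × 10^-3 × 23.95 = 0.0522 g

0.0522 g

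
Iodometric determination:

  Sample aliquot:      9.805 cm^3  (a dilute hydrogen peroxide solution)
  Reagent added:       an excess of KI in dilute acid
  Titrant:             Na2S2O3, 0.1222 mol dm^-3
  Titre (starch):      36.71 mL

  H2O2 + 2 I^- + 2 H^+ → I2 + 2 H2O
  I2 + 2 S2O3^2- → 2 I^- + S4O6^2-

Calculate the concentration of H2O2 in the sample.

0.2288 mol/L

n(S2O3^2-) = 0.03671 × 0.1222 = 4.486 × 10^-3 mol
n(I2) = n(S2O3^2-)/2 = 2.243 × 10^-3 mol
n(H2O2) in the aliquot = 2.243 × 10^-3 mol (1:1 ratio)
[H2O2] = 2.243 × 10^-3 / 0.009805 = 0.2288 mol/L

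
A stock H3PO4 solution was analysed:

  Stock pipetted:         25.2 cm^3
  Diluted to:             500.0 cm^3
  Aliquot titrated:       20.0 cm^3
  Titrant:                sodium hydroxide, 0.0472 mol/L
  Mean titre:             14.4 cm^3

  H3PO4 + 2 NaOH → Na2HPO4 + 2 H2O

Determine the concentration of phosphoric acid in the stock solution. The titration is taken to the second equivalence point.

0.337 mol/L

n(NaOH) = 0.0144 × 0.0472 = 6.80 × 10^-4 mol
From the 1:2 ratio, n(H3PO4) in the aliquot = 1/2 × 6.80 × 10^-4 = 3.40 × 10^-4 mol
[H3PO4]_dilute = 3.40 × 10^-4 / 0.0200 = 0.0170 mol/L
Dilution factor = 500.0 / 25.2 = 19.84
[H3PO4]_stock = 0.0170 × 19.84 = 0.337 mol/L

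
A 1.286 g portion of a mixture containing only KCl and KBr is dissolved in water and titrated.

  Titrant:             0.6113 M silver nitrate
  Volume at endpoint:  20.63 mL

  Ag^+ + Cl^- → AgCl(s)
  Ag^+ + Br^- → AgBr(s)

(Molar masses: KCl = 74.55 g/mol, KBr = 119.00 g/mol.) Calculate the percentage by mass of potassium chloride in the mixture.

n(AgNO3) = 0.02063 × 0.6113 = 0.01261 mol
Let x = n(KCl), y = n(KBr).
Titrant: 1x + 1y = 0.01261;  mass: 74.55x + 119.00y = 1.286
Solving, x = 4.831 × 10^-3 mol, y = 7.780 × 10^-3 mol
mass of KCl = 4.831 × 10^-3 × 74.55 = 0.3601 g
% KCl = 0.3601 / 1.286 × 100 = 28.00 %

28.00 %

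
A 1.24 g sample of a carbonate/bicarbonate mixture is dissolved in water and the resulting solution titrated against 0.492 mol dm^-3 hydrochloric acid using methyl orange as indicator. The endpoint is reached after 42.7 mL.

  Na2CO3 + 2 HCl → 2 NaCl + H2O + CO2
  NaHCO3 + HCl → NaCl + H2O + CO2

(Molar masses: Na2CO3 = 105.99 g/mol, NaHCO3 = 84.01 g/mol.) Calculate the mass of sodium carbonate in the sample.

0.897 g

n(HCl) = 0.0427 × 0.492 = 0.0210 mol
Let x = n(Na2CO3), y = n(NaHCO3).
Titrant: 2x + 1y = 0.0210;  mass: 105.99x + 84.01y = 1.24
Solving, x = 8.46 × 10^-3 mol, y = 4.08 × 10^-3 mol
mass of Na2CO3 = 8.46 × 10^-3 × 105.99 = 0.897 g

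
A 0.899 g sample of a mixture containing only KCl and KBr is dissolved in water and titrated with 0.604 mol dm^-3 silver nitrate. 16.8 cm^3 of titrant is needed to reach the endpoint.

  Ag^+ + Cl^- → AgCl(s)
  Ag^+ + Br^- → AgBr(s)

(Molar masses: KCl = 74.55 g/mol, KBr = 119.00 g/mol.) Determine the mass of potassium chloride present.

0.517 g

n(AgNO3) = 0.0168 × 0.604 = 0.0101 mol
Let x = n(KCl), y = n(KBr).
Titrant: 1x + 1y = 0.0101;  mass: 74.55x + 119.00y = 0.899
Solving, x = 6.94 × 10^-3 mol, y = 3.21 × 10^-3 mol
mass of KCl = 6.94 × 10^-3 × 74.55 = 0.517 g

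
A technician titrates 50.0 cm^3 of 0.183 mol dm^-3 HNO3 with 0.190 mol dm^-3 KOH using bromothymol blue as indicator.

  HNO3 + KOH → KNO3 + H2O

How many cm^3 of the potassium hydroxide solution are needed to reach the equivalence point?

48.2 mL

n(HNO3) = 0.0500 L × 0.183 mol/L = 9.15 × 10^-3 mol
n(KOH) = 9.15 × 10^-3 mol (1:1 stoichiometry)
V(KOH) = 9.15 × 10^-3 mol / 0.190 mol/L = 0.0482 L = 48.2 mL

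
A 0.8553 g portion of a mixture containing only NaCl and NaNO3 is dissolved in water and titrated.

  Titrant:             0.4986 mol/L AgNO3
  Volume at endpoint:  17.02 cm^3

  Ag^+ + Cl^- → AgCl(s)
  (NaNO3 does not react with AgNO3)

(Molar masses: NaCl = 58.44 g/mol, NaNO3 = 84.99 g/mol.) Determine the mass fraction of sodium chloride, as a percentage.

n(AgNO3) = 0.01702 × 0.4986 = 8.486 × 10^-3 mol
Let x = n(NaCl), y = n(NaNO3).
Titrant: 1x = 8.486 × 10^-3;  mass: 58.44x + 84.99y = 0.8553
Solving, x = 8.486 × 10^-3 mol, y = 4.228 × 10^-3 mol
mass of NaCl = 8.486 × 10^-3 × 58.44 = 0.4959 g
% NaCl = 0.4959 / 0.8553 × 100 = 57.98 %

57.98 %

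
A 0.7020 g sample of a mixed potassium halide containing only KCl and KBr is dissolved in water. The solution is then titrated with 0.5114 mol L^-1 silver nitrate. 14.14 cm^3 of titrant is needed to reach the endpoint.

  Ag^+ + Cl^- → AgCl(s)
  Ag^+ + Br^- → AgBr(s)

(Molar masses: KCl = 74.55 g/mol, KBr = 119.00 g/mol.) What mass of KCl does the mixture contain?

n(AgNO3) = 0.01414 × 0.5114 = 7.231 × 10^-3 mol
Let x = n(KCl), y = n(KBr).
Titrant: 1x + 1y = 7.231 × 10^-3;  mass: 74.55x + 119.00y = 0.7020
Solving, x = 3.566 × 10^-3 mol, y = 3.665 × 10^-3 mol
mass of KCl = 3.566 × 10^-3 × 74.55 = 0.2659 g

0.2659 g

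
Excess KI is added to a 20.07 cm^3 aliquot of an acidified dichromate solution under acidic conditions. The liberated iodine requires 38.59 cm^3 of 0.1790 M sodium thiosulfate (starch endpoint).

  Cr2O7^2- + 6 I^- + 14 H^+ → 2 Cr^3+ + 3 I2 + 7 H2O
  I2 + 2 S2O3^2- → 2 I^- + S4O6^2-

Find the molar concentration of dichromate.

n(S2O3^2-) = 0.03859 × 0.1790 = 6.908 × 10^-3 mol
n(I2) = n(S2O3^2-)/2 = 3.454 × 10^-3 mol
From the 1:3 ratio, n(Cr2O7^2-) in the aliquot = 1/3 × 3.454 × 10^-3 = 1.151 × 10^-3 mol
[Cr2O7^2-] = 1.151 × 10^-3 / 0.02007 = 0.05736 mol/L

0.05736 M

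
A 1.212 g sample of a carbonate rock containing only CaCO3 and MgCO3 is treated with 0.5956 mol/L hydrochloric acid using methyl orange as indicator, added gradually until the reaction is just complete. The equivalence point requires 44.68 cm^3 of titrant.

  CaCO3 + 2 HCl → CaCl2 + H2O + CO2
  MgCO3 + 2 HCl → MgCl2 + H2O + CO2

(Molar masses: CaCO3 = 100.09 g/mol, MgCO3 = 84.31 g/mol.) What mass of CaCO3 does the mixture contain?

0.5721 g

n(HCl) = 0.04468 × 0.5956 = 0.02661 mol
Let x = n(CaCO3), y = n(MgCO3).
Titrant: 2x + 2y = 0.02661;  mass: 100.09x + 84.31y = 1.212
Solving, x = 5.716 × 10^-3 mol, y = 7.590 × 10^-3 mol
mass of CaCO3 = 5.716 × 10^-3 × 100.09 = 0.5721 g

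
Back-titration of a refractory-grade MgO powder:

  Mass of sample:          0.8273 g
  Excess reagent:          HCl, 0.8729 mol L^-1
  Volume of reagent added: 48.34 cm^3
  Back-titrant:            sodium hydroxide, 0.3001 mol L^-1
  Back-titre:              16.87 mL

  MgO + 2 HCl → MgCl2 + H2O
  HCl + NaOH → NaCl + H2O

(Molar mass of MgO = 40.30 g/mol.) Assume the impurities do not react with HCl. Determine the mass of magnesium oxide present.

0.7482 g

n(HCl) added = 0.04834 × 0.8729 = 0.04220 mol
n(NaOH) used in back-titration = 0.01687 × 0.3001 = 5.063 × 10^-3 mol
n(HCl) left over = 5.063 × 10^-3 mol (1:1 ratio)
n(HCl) consumed by analyte = 0.04220 − 5.063 × 10^-3 = 0.03713 mol
From the 1:2 ratio, n(MgO) = 1/2 × 0.03713 = 0.01857 mol
mass of MgO = 0.01857 × 40.30 = 0.7482 g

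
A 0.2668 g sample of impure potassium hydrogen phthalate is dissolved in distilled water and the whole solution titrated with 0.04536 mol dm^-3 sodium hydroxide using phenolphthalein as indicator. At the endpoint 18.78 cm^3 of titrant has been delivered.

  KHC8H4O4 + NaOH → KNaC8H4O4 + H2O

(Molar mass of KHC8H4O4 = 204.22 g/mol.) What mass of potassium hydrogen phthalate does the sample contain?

n(NaOH) = 0.01878 L × 0.04536 mol/L = 8.519 × 10^-4 mol
n(KHC8H4O4) = 8.519 × 10^-4 mol (1:1 ratio)
mass of KHC8H4O4 = 8.519 × 10^-4 × 204.22 g/mol = 0.1740 g

0.1740 g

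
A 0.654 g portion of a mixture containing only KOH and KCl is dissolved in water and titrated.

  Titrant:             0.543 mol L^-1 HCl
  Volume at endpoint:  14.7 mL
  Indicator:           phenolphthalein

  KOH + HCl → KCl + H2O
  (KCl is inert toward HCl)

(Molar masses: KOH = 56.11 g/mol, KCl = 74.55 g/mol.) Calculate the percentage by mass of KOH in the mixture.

68.5 %

n(HCl) = 0.0147 × 0.543 = 7.98 × 10^-3 mol
Let x = n(KOH), y = n(KCl).
Titrant: 1x = 7.98 × 10^-3;  mass: 56.11x + 74.55y = 0.654
Solving, x = 7.98 × 10^-3 mol, y = 2.76 × 10^-3 mol
mass of KOH = 7.98 × 10^-3 × 56.11 = 0.448 g
% KOH = 0.448 / 0.654 × 100 = 68.5 %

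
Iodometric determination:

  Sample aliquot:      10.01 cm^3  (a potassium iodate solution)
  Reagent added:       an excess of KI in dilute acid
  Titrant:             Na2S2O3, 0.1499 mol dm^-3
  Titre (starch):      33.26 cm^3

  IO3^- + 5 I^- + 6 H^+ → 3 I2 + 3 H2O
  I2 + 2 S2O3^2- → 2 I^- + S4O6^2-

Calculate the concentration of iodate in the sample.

n(S2O3^2-) = 0.03326 × 0.1499 = 4.986 × 10^-3 mol
n(I2) = n(S2O3^2-)/2 = 2.493 × 10^-3 mol
From the 1:3 ratio, n(IO3^-) in the aliquot = 1/3 × 2.493 × 10^-3 = 8.309 × 10^-4 mol
[IO3^-] = 8.309 × 10^-4 / 0.01001 = 0.08301 mol/L

0.08301 mol/L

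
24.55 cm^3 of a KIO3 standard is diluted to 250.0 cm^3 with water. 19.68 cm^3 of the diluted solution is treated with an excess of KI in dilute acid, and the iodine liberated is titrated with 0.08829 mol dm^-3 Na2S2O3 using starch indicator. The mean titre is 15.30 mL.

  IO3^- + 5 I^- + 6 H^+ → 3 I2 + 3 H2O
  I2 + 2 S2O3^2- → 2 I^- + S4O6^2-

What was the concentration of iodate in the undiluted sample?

n(S2O3^2-) = 0.01530 × 0.08829 = 1.351 × 10^-3 mol
n(I2) = n(S2O3^2-)/2 = 6.754 × 10^-4 mol
From the 1:3 ratio, n(IO3^-) in the aliquot = 1/3 × 6.754 × 10^-4 = 2.251 × 10^-4 mol
[IO3^-]_dilute = 2.251 × 10^-4 / 0.01968 = 0.01144 mol/L
[IO3^-]_original = 0.01144 × 250.0/24.55 = 0.1165 mol/L

0.1165 mol/L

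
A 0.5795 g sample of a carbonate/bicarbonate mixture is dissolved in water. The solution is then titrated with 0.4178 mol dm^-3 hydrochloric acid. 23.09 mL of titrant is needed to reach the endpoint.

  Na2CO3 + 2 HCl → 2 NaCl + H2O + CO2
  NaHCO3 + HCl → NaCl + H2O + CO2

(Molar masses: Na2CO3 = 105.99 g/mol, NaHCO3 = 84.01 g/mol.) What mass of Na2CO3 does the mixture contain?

0.3946 g

n(HCl) = 0.02309 × 0.4178 = 9.647 × 10^-3 mol
Let x = n(Na2CO3), y = n(NaHCO3).
Titrant: 2x + 1y = 9.647 × 10^-3;  mass: 105.99x + 84.01y = 0.5795
Solving, x = 3.723 × 10^-3 mol, y = 2.201 × 10^-3 mol
mass of Na2CO3 = 3.723 × 10^-3 × 105.99 = 0.3946 g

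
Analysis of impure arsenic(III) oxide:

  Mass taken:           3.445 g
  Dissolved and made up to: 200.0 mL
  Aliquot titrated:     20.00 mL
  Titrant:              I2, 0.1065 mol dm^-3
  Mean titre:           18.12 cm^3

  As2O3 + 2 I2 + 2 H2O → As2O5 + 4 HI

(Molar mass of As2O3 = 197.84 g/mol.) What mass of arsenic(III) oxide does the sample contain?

n(I2) per titration = 0.01812 × 0.1065 = 1.930 × 10^-3 mol
From the 1:2 ratio, n(As2O3) in each aliquot = 1/2 × 1.930 × 10^-3 = 9.649 × 10^-4 mol
n(As2O3) in the whole flask = 9.649 × 10^-4 × 200.0/20.00 = 9.649 × 10^-3 mol
mass of As2O3 = 9.649 × 10^-3 × 197.84 = 1.909 g

1.909 g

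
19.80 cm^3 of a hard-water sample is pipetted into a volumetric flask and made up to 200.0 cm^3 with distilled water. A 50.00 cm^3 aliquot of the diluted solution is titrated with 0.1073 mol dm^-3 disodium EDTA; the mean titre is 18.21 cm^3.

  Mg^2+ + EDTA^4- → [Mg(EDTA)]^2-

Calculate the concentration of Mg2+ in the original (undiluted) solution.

n(EDTA) = 0.01821 × 0.1073 = 1.954 × 10^-3 mol
n(Mg2+) in the aliquot = 1.954 × 10^-3 mol (1:1 ratio)
[Mg2+]_dilute = 1.954 × 10^-3 / 0.05000 = 0.03908 mol/L
Dilution factor = 200.0 / 19.80 = 10.10
[Mg2+]_stock = 0.03908 × 10.10 = 0.3947 mol/L

0.3947 mol/L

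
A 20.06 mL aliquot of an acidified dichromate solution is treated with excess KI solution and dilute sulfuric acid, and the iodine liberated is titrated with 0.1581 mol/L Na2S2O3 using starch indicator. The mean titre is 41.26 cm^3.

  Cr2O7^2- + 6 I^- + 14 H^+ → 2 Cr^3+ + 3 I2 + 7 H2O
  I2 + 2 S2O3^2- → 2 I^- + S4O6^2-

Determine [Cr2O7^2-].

0.05420 mol/L

n(S2O3^2-) = 0.04126 × 0.1581 = 6.523 × 10^-3 mol
n(I2) = n(S2O3^2-)/2 = 3.262 × 10^-3 mol
From the 1:3 ratio, n(Cr2O7^2-) in the aliquot = 1/3 × 3.262 × 10^-3 = 1.087 × 10^-3 mol
[Cr2O7^2-] = 1.087 × 10^-3 / 0.02006 = 0.05420 mol/L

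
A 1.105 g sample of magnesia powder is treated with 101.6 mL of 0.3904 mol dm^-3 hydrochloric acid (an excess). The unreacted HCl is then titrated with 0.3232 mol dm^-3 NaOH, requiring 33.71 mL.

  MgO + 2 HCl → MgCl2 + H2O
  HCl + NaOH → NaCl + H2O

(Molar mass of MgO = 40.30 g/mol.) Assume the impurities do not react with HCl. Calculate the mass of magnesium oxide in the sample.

0.5797 g

n(HCl) added = 0.1016 × 0.3904 = 0.03966 mol
n(NaOH) used in back-titration = 0.03371 × 0.3232 = 0.01090 mol
n(HCl) left over = 0.01090 mol (1:1 ratio)
n(HCl) consumed by analyte = 0.03966 − 0.01090 = 0.02877 mol
From the 1:2 ratio, n(MgO) = 1/2 × 0.02877 = 0.01438 mol
mass of MgO = 0.01438 × 40.30 = 0.5797 g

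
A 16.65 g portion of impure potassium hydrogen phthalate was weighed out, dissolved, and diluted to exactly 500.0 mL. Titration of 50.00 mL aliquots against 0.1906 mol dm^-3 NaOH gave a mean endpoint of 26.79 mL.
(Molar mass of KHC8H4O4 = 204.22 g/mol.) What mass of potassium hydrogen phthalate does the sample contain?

KHC8H4O4 + NaOH → KNaC8H4O4 + H2O
n(NaOH) per titration = 0.02679 × 0.1906 = 5.106 × 10^-3 mol
n(KHC8H4O4) in each aliquot = 5.106 × 10^-3 mol (1:1 ratio)
n(KHC8H4O4) in the whole flask = 5.106 × 10^-3 × 500.0/50.00 = 0.05106 mol
mass of KHC8H4O4 = 0.05106 × 204.22 = 10.43 g

10.43 g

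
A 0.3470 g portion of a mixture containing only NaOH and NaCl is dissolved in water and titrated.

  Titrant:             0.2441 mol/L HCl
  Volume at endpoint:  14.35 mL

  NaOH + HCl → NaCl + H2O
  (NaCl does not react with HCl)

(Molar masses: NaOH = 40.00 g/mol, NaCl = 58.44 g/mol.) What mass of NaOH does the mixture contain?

0.1401 g

n(HCl) = 0.01435 × 0.2441 = 3.503 × 10^-3 mol
Let x = n(NaOH), y = n(NaCl).
Titrant: 1x = 3.503 × 10^-3;  mass: 40.00x + 58.44y = 0.3470
Solving, x = 3.503 × 10^-3 mol, y = 3.540 × 10^-3 mol
mass of NaOH = 3.503 × 10^-3 × 40.00 = 0.1401 g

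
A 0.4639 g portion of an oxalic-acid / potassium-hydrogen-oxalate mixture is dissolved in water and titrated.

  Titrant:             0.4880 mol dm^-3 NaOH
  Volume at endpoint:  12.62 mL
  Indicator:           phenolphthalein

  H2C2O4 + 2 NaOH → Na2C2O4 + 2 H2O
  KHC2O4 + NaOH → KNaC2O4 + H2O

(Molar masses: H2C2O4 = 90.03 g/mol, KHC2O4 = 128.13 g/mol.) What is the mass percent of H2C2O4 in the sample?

37.97 %

n(NaOH) = 0.01262 × 0.4880 = 6.159 × 10^-3 mol
Let x = n(H2C2O4), y = n(KHC2O4).
Titrant: 2x + 1y = 6.159 × 10^-3;  mass: 90.03x + 128.13y = 0.4639
Solving, x = 1.956 × 10^-3 mol, y = 2.246 × 10^-3 mol
mass of H2C2O4 = 1.956 × 10^-3 × 90.03 = 0.1761 g
% H2C2O4 = 0.1761 / 0.4639 × 100 = 37.97 %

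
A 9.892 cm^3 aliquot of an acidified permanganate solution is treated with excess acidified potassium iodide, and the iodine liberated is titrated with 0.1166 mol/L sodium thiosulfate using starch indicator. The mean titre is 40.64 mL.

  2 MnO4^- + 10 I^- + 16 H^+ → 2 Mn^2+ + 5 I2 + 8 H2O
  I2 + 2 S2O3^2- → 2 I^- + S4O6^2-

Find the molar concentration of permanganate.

0.09581 mol/L

n(S2O3^2-) = 0.04064 × 0.1166 = 4.739 × 10^-3 mol
n(I2) = n(S2O3^2-)/2 = 2.369 × 10^-3 mol
From the 2:5 ratio, n(MnO4^-) in the aliquot = 2/5 × 2.369 × 10^-3 = 9.477 × 10^-4 mol
[MnO4^-] = 9.477 × 10^-4 / 0.009892 = 0.09581 mol/L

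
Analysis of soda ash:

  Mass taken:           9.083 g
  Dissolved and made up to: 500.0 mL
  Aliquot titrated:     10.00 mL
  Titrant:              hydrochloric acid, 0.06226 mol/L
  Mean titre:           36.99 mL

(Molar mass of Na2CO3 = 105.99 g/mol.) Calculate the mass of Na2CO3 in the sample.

Na2CO3 + 2 HCl → 2 NaCl + H2O + CO2
n(HCl) per titration = 0.03699 × 0.06226 = 2.303 × 10^-3 mol
From the 1:2 ratio, n(Na2CO3) in each aliquot = 1/2 × 2.303 × 10^-3 = 1.151 × 10^-3 mol
n(Na2CO3) in the whole flask = 1.151 × 10^-3 × 500.0/10.00 = 0.05757 mol
mass of Na2CO3 = 0.05757 × 105.99 = 6.102 g

6.102 g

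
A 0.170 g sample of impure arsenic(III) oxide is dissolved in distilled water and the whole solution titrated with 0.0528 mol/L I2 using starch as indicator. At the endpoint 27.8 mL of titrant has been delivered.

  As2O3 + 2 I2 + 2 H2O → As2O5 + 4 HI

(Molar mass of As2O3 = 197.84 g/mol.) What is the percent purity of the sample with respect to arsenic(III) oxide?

n(I2) = 0.0278 L × 0.0528 mol/L = 1.47 × 10^-3 mol
From the 1:2 ratio, n(As2O3) = 1/2 × 1.47 × 10^-3 = 7.34 × 10^-4 mol
mass of As2O3 = 7.34 × 10^-4 × 197.84 g/mol = 0.145 g
% As2O3 = 0.145 / 0.170 × 100 = 85.4 %

85.4 %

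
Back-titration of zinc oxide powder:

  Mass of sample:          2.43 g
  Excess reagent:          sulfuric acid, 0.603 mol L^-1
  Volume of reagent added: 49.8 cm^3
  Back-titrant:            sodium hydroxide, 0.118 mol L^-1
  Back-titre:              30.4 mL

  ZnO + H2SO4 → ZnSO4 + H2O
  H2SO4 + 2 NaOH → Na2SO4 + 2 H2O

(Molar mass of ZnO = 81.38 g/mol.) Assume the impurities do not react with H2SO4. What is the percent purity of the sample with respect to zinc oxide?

n(H2SO4) added = 0.0498 × 0.603 = 0.0300 mol
n(NaOH) used in back-titration = 0.0304 × 0.118 = 3.59 × 10^-3 mol
From the 1:2 ratio, n(H2SO4) left over = 1/2 × 3.59 × 10^-3 = 1.79 × 10^-3 mol
n(H2SO4) consumed by analyte = 0.0300 − 1.79 × 10^-3 = 0.0282 mol
n(ZnO) = 0.0282 mol (1:1 ratio)
mass of ZnO = 0.0282 × 81.38 = 2.30 g
% ZnO = 2.30 / 2.43 × 100 = 94.6 %

94.6 %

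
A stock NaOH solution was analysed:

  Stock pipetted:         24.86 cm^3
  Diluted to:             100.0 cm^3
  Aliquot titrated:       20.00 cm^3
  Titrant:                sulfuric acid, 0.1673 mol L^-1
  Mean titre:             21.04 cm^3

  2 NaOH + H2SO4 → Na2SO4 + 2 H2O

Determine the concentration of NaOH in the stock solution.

n(H2SO4) = 0.02104 × 0.1673 = 3.520 × 10^-3 mol
From the 2:1 ratio, n(NaOH) in the aliquot = 2/1 × 3.520 × 10^-3 = 7.040 × 10^-3 mol
[NaOH]_dilute = 7.040 × 10^-3 / 0.02000 = 0.3520 mol/L
Dilution factor = 100.0 / 24.86 = 4.023
[NaOH]_stock = 0.3520 × 4.023 = 1.416 mol/L

1.416 mol/L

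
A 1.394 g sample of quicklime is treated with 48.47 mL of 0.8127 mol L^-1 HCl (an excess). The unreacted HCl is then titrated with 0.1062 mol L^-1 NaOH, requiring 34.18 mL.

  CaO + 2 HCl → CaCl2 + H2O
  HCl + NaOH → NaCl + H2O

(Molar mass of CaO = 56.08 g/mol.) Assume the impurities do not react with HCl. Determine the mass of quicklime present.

n(HCl) added = 0.04847 × 0.8127 = 0.03939 mol
n(NaOH) used in back-titration = 0.03418 × 0.1062 = 3.630 × 10^-3 mol
n(HCl) left over = 3.630 × 10^-3 mol (1:1 ratio)
n(HCl) consumed by analyte = 0.03939 − 3.630 × 10^-3 = 0.03576 mol
From the 1:2 ratio, n(CaO) = 1/2 × 0.03576 = 0.01788 mol
mass of CaO = 0.01788 × 56.08 = 1.003 g

1.003 g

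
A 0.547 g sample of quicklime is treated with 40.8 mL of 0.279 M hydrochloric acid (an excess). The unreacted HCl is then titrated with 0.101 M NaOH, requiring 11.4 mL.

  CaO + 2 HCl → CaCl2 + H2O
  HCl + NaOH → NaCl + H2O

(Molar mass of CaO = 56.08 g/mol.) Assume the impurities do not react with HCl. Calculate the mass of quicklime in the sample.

n(HCl) added = 0.0408 × 0.279 = 0.0114 mol
n(NaOH) used in back-titration = 0.0114 × 0.101 = 1.15 × 10^-3 mol
n(HCl) left over = 1.15 × 10^-3 mol (1:1 ratio)
n(HCl) consumed by analyte = 0.0114 − 1.15 × 10^-3 = 0.0102 mol
From the 1:2 ratio, n(CaO) = 1/2 × 0.0102 = 5.12 × 10^-3 mol
mass of CaO = 5.12 × 10^-3 × 56.08 = 0.287 g

0.287 g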